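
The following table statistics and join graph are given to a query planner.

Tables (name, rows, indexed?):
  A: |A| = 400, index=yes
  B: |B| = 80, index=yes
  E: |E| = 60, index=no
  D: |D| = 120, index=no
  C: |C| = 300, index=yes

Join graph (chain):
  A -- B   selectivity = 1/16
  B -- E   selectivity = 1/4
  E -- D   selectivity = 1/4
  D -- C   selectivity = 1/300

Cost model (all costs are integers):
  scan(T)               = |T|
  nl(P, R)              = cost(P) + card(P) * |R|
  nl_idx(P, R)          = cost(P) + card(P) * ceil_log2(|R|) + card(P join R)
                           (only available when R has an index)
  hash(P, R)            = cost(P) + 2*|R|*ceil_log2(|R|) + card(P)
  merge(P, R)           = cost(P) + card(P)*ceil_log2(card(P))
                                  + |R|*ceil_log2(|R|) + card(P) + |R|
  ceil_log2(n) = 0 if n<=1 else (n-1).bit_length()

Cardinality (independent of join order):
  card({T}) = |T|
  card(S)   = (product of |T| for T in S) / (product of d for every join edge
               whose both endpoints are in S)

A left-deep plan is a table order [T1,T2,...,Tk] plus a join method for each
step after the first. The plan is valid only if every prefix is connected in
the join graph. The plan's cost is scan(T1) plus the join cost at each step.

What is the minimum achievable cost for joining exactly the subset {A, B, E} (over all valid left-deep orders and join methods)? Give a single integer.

4640

Selinger DP over subsets of {A,B,E}:
  {A}: scan cost=400, card=400
  {B}: scan cost=80, card=80
  {E}: scan cost=60, card=60
  {AB}: card=2000; try (B,hash)→1920, (A,nl_idx)→2800, (A,merge)→4720, (B,merge)→5040, (B,nl_idx)→5200, (A,hash)→7360 …(+2); best=1920 via (B,hash)
  {BE}: card=1200; try (E,hash)→880, (B,merge)→1120, (E,merge)→1140, (B,hash)→1240, (B,nl_idx)→1680, (B,nl)→4860 …(+1); best=880 via (E,hash)
  {ABE}: card=30000; try (E,hash)→4640, (A,hash)→9280, (A,merge)→19280, (E,merge)→26340, (A,nl_idx)→41680, (E,nl)→121920 …(+1); best=4640 via (E,hash)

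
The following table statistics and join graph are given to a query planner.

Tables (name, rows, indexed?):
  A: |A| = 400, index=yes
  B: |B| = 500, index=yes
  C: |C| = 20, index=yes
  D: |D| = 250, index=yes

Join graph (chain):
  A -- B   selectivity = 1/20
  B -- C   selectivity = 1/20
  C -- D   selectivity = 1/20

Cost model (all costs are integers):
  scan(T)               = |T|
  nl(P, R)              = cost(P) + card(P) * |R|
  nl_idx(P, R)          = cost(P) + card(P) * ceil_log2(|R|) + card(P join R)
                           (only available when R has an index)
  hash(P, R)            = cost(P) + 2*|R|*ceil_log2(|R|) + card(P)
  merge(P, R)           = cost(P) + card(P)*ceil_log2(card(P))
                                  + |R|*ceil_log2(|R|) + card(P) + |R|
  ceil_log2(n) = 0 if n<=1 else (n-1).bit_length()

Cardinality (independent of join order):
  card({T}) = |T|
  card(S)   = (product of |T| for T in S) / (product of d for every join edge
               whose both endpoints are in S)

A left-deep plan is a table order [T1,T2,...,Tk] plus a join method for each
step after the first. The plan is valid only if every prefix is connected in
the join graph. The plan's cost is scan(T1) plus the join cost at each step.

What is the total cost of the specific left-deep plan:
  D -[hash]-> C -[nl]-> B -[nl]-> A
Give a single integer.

2625700

step 1: scan D: cost=250, card=250
step 2: join C via hash
    card(P join C) = 250*20/(20) = 250
    cost = 250 + 2*20*5 + 250 = 700
step 3: join B via nl
    card(P join B) = 250*500/(20) = 6250
    cost = 700 + 250*500 = 125700
step 4: join A via nl
    card(P join A) = 6250*400/(20) = 125000
    cost = 125700 + 6250*400 = 2625700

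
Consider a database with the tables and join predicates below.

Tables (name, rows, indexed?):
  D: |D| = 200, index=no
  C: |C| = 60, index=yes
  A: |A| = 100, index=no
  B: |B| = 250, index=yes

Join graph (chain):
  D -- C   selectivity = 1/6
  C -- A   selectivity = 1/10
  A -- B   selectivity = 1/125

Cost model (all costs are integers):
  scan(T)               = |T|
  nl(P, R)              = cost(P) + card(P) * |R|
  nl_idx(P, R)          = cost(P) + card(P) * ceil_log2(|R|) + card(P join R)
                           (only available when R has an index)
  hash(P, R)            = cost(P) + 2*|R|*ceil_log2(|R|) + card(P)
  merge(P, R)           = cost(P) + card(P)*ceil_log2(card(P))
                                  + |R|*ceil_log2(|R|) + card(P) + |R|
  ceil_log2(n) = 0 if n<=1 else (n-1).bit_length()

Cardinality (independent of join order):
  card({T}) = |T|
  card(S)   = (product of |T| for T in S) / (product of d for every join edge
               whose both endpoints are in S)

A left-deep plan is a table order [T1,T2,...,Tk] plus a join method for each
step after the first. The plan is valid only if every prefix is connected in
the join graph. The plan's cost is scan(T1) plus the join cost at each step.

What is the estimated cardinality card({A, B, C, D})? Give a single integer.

Tables in S: A(100), B(250), C(60), D(200)
Edges inside S: D-C(d=6), C-A(d=10), A-B(d=125)
numerator = 100 * 250 * 60 * 200 = 300000000
denominator = 6 * 10 * 125 = 7500
card(S) = 300000000 / 7500 = 40000

40000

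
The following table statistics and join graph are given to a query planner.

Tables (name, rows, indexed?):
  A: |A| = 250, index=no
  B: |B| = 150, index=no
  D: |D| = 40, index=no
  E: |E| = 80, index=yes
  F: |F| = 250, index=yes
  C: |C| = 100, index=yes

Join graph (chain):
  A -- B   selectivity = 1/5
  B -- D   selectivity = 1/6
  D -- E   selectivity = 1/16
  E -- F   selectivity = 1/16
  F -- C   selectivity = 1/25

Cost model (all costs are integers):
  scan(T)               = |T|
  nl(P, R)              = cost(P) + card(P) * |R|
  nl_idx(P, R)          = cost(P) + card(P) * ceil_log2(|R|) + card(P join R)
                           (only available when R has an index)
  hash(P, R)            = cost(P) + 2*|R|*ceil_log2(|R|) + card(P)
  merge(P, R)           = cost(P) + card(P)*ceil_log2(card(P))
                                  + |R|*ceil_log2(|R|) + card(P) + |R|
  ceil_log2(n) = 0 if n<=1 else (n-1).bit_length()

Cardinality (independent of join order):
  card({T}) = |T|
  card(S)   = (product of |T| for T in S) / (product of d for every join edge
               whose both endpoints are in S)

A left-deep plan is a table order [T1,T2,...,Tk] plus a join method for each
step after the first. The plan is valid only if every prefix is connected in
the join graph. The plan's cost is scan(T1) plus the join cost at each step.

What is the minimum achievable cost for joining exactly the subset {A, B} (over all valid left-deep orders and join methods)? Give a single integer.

Selinger DP over subsets of {A,B}:
  {A}: scan cost=250, card=250
  {B}: scan cost=150, card=150
  {AB}: card=7500; try (B,hash)→2900, (A,merge)→3750, (B,merge)→3850, (A,hash)→4300, (A,nl)→37650, (B,nl)→37750; best=2900 via (B,hash)

2900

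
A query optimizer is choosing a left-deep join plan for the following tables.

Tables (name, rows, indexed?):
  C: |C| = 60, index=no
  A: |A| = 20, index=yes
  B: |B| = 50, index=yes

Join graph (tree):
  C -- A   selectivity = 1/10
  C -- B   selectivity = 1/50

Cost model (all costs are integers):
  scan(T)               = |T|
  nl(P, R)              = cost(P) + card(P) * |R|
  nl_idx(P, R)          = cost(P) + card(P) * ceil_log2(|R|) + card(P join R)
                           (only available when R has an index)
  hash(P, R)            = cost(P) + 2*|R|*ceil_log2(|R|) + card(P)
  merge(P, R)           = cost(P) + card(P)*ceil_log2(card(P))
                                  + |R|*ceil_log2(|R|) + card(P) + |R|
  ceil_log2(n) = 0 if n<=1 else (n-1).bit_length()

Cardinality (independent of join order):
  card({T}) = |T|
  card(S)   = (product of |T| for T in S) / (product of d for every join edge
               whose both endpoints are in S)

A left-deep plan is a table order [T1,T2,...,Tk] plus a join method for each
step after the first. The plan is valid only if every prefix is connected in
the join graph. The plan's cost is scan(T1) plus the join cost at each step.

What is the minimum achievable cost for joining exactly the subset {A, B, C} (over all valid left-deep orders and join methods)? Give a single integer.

740

Selinger DP over subsets of {A,B,C}:
  {C}: scan cost=60, card=60
  {A}: scan cost=20, card=20
  {B}: scan cost=50, card=50
  {AC}: card=120; try (A,hash)→320, (A,nl_idx)→480, (C,merge)→560, (A,merge)→600, (C,hash)→760, (C,nl)→1220 …(+1); best=320 via (A,hash)
  {BC}: card=60; try (B,nl_idx)→480, (B,hash)→720, (C,hash)→820, (C,merge)→820, (B,merge)→830, (C,nl)→3050 …(+1); best=480 via (B,nl_idx)
  {ABC}: card=120; try (A,hash)→740, (A,nl_idx)→900, (A,merge)→1020, (B,hash)→1040, (B,nl_idx)→1160, (B,merge)→1630 …(+2); best=740 via (A,hash)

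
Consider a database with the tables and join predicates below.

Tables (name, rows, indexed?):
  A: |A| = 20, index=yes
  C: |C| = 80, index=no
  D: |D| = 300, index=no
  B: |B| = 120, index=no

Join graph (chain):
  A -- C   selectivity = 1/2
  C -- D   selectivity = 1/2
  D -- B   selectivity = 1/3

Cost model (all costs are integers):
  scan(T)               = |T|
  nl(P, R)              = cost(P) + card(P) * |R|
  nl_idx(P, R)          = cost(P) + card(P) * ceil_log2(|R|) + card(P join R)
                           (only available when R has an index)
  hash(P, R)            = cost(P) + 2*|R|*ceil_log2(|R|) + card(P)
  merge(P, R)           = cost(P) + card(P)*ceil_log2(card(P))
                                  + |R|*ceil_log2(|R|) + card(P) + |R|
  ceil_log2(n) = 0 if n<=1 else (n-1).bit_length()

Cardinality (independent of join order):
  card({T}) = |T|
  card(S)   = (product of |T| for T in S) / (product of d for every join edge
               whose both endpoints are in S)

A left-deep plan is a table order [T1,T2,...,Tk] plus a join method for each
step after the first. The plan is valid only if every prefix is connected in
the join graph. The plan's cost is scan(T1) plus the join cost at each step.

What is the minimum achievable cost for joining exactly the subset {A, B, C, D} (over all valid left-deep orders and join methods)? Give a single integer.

Selinger DP over subsets of {A,B,C,D}:
  {A}: scan cost=20, card=20
  {C}: scan cost=80, card=80
  {D}: scan cost=300, card=300
  {B}: scan cost=120, card=120
  {AC}: card=800; try (A,hash)→360, (C,merge)→780, (A,merge)→840, (C,hash)→1160, (A,nl_idx)→1280, (C,nl)→1620 …(+1); best=360 via (A,hash)
  {CD}: card=12000; try (C,hash)→1720, (D,merge)→3720, (C,merge)→3940, (D,hash)→5560, (D,nl)→24080, (C,nl)→24300; best=1720 via (C,hash)
  {BD}: card=12000; try (B,hash)→2280, (D,merge)→4080, (B,merge)→4260, (D,hash)→5640, (D,nl)→36120, (B,nl)→36300; best=2280 via (B,hash)
  {ACD}: card=120000; try (D,hash)→6560, (D,merge)→12160, (A,hash)→13920, (A,nl_idx)→181720, (A,merge)→181840, (D,nl)→240360 …(+1); best=6560 via (D,hash)
  {BCD}: card=480000; try (C,hash)→15400, (B,hash)→15400, (B,merge)→182680, (C,merge)→182920, (C,nl)→962280, (B,nl)→1441720; best=15400 via (C,hash)
  {ABCD}: card=4800000; try (B,hash)→128240, (A,hash)→495600, (B,merge)→2167520, (A,nl_idx)→7215400, (A,nl)→9615400, (A,merge)→9615520 …(+1); best=128240 via (B,hash)

128240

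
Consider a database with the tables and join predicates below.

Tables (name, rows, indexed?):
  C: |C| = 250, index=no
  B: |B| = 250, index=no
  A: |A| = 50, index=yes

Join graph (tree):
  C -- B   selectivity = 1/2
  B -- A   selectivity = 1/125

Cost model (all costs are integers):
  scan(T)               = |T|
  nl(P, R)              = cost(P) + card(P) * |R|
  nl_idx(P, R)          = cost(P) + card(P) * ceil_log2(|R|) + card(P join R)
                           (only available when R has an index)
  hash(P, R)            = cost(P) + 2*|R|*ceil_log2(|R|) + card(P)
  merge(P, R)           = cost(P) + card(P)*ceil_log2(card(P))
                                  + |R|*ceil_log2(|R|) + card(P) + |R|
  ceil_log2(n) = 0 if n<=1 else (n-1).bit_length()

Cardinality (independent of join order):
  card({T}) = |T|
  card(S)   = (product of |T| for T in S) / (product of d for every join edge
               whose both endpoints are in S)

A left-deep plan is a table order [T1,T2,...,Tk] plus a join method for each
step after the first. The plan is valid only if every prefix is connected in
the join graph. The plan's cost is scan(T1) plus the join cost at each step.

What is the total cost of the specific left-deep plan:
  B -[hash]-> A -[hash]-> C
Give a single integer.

step 1: scan B: cost=250, card=250
step 2: join A via hash
    card(P join A) = 250*50/(125) = 100
    cost = 250 + 2*50*6 + 250 = 1100
step 3: join C via hash
    card(P join C) = 100*250/(2) = 12500
    cost = 1100 + 2*250*8 + 100 = 5200

5200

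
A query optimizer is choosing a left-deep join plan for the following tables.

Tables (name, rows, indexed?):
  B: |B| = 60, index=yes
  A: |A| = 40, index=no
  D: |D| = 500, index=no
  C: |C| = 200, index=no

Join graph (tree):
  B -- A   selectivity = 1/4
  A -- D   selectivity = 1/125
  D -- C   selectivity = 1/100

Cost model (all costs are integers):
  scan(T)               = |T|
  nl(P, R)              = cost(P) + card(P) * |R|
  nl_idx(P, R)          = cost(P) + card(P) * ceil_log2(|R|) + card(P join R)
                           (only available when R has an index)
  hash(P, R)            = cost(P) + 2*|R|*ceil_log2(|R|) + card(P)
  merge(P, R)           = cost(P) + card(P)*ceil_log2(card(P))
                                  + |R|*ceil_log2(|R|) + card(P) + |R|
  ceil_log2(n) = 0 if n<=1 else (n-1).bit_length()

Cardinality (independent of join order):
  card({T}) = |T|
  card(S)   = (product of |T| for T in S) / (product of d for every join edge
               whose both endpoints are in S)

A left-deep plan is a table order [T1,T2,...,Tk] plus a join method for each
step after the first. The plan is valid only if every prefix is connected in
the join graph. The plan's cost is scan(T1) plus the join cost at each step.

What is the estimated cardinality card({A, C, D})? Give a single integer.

Tables in S: A(40), C(200), D(500)
Edges inside S: A-D(d=125), D-C(d=100)
numerator = 40 * 200 * 500 = 4000000
denominator = 125 * 100 = 12500
card(S) = 4000000 / 12500 = 320

320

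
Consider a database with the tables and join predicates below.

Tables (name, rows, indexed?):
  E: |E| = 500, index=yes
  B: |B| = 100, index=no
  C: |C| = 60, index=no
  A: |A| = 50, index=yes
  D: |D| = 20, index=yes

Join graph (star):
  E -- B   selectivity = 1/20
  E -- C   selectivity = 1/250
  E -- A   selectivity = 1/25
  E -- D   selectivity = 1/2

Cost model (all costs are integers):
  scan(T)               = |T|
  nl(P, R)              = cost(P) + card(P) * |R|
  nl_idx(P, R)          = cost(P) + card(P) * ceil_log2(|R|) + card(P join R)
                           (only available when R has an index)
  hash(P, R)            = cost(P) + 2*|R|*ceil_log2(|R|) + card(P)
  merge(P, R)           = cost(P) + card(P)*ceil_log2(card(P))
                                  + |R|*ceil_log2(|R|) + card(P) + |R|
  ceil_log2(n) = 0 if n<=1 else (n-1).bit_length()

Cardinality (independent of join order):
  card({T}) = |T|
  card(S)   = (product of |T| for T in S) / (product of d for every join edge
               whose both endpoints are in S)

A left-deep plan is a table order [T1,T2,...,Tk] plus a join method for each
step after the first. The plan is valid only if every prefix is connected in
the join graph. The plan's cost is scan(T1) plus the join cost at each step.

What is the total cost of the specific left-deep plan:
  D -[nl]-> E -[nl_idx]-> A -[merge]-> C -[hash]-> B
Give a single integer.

step 1: scan D: cost=20, card=20
step 2: join E via nl
    card(P join E) = 20*500/(2) = 5000
    cost = 20 + 20*500 = 10020
step 3: join A via nl_idx
    card(P join A) = 5000*50/(25) = 10000
    cost = 10020 + 5000*6 + 10000 = 50020
step 4: join C via merge
    card(P join C) = 10000*60/(250) = 2400
    cost = 50020 + 10000*14 + 60*6 + 10000 + 60 = 200440
step 5: join B via hash
    card(P join B) = 2400*100/(20) = 12000
    cost = 200440 + 2*100*7 + 2400 = 204240

204240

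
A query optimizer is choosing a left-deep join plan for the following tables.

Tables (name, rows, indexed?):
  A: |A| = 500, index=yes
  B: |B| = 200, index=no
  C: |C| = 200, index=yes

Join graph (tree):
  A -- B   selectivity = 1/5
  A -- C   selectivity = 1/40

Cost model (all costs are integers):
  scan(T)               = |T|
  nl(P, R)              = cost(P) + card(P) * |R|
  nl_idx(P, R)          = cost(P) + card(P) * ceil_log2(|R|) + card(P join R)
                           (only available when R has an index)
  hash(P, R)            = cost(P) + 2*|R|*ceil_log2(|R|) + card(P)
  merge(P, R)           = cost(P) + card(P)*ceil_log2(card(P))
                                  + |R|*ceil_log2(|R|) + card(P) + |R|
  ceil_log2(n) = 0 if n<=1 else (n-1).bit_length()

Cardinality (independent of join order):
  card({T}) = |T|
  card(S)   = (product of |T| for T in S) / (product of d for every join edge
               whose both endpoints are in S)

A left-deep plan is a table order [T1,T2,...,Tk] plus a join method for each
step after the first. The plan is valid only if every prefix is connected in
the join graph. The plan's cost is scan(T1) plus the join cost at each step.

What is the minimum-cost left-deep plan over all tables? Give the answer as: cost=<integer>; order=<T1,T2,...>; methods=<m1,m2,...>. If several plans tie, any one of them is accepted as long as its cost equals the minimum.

Selinger DP (subsets sized 1..n):
  {A}: scan cost=500, card=500
  {B}: scan cost=200, card=200
  {C}: scan cost=200, card=200
  {AB}: card=20000; try (B,hash)→4200, (A,merge)→7000, (B,merge)→7300, (A,hash)→9400, (A,nl_idx)→22000, (A,nl)→100200 …(+1); best=4200 via (B,hash)
  {AC}: card=2500; try (C,hash)→4200, (A,nl_idx)→4500, (C,nl_idx)→7000, (A,merge)→7000, (C,merge)→7300, (A,hash)→9400 …(+2); best=4200 via (C,hash)
  {ABC}: card=100000; try (B,hash)→9900, (C,hash)→27400, (B,merge)→38500, (C,nl_idx)→264200, (C,merge)→326000, (B,nl)→504200 …(+1); best=9900 via (B,hash)

cost=9900; order=A,C,B; methods=hash,hash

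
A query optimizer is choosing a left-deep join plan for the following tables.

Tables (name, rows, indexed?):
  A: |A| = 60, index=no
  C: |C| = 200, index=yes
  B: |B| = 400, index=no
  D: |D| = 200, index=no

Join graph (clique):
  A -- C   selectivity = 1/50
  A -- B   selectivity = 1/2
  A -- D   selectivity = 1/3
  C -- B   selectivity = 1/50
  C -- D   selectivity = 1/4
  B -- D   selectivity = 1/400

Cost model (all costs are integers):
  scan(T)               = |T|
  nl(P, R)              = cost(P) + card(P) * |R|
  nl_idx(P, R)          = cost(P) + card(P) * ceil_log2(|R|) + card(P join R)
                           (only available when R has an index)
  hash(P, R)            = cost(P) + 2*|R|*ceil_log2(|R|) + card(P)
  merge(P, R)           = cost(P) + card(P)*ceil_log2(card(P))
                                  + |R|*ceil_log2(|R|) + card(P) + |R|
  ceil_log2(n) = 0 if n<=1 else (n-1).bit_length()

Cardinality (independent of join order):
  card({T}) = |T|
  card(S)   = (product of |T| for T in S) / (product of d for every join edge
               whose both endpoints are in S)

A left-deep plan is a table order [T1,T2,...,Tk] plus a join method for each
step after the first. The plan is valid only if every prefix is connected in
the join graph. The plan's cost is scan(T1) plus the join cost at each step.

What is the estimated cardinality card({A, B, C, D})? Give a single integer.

40

Tables in S: A(60), B(400), C(200), D(200)
Edges inside S: A-C(d=50), A-B(d=2), A-D(d=3), C-B(d=50), C-D(d=4), B-D(d=400)
numerator = 60 * 400 * 200 * 200 = 960000000
denominator = 50 * 2 * 3 * 50 * 4 * 400 = 24000000
card(S) = 960000000 / 24000000 = 40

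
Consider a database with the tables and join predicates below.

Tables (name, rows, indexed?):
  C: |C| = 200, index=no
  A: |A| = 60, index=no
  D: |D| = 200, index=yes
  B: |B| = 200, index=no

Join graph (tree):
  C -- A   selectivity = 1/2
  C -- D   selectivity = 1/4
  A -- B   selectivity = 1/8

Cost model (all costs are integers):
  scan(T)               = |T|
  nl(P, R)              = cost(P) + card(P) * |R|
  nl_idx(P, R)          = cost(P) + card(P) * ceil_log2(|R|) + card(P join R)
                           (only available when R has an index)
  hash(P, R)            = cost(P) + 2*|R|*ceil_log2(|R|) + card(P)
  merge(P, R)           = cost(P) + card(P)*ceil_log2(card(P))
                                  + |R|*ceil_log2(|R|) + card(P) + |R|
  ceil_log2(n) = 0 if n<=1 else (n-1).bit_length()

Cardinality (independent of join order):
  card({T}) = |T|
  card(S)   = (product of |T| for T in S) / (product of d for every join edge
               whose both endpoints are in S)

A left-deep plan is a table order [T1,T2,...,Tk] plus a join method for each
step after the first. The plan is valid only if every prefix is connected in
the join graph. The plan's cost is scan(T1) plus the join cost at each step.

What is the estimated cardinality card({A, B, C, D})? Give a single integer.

7500000

Tables in S: A(60), B(200), C(200), D(200)
Edges inside S: C-A(d=2), C-D(d=4), A-B(d=8)
numerator = 60 * 200 * 200 * 200 = 480000000
denominator = 2 * 4 * 8 = 64
card(S) = 480000000 / 64 = 7500000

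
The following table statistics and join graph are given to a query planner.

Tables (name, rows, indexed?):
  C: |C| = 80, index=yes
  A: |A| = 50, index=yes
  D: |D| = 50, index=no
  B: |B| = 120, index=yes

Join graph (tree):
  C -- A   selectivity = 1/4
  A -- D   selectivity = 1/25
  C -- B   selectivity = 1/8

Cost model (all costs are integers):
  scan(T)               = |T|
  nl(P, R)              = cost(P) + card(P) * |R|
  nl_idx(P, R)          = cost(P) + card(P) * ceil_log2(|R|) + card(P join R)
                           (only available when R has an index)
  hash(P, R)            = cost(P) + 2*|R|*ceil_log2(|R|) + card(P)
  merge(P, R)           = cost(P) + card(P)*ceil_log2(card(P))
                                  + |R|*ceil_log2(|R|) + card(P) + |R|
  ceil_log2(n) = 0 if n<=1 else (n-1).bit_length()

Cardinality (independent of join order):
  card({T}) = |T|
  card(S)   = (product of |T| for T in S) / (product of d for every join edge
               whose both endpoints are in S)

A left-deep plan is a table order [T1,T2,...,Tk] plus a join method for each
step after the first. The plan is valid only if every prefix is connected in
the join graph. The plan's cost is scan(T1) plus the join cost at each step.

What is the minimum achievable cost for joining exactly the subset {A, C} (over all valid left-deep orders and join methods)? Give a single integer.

Selinger DP over subsets of {A,C}:
  {C}: scan cost=80, card=80
  {A}: scan cost=50, card=50
  {AC}: card=1000; try (A,hash)→760, (C,merge)→1040, (A,merge)→1070, (C,hash)→1220, (C,nl_idx)→1400, (A,nl_idx)→1560 …(+2); best=760 via (A,hash)

760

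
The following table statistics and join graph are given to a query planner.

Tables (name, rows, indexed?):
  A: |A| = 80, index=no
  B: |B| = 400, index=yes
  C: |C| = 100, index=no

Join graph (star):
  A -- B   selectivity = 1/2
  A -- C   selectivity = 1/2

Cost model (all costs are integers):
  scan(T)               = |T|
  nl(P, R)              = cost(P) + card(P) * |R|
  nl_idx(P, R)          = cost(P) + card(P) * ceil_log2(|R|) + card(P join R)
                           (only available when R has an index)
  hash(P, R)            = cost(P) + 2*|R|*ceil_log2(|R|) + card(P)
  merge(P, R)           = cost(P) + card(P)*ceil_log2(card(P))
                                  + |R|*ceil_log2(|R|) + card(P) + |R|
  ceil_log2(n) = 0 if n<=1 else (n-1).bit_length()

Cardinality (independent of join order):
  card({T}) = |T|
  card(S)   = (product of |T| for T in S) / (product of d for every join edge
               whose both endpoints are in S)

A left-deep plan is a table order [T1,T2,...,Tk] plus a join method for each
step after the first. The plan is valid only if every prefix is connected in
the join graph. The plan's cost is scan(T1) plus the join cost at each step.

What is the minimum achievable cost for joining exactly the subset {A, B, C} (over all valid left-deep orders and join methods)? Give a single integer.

12520

Selinger DP over subsets of {A,B,C}:
  {A}: scan cost=80, card=80
  {B}: scan cost=400, card=400
  {C}: scan cost=100, card=100
  {AB}: card=16000; try (A,hash)→1920, (B,merge)→4720, (A,merge)→5040, (B,hash)→7360, (B,nl_idx)→16800, (B,nl)→32080 …(+1); best=1920 via (A,hash)
  {AC}: card=4000; try (A,hash)→1320, (C,merge)→1520, (A,merge)→1540, (C,hash)→1560, (C,nl)→8080, (A,nl)→8100; best=1320 via (A,hash)
  {ABC}: card=800000; try (B,hash)→12520, (C,hash)→19320, (B,merge)→57320, (C,merge)→242720, (B,nl_idx)→837320, (B,nl)→1601320 …(+1); best=12520 via (B,hash)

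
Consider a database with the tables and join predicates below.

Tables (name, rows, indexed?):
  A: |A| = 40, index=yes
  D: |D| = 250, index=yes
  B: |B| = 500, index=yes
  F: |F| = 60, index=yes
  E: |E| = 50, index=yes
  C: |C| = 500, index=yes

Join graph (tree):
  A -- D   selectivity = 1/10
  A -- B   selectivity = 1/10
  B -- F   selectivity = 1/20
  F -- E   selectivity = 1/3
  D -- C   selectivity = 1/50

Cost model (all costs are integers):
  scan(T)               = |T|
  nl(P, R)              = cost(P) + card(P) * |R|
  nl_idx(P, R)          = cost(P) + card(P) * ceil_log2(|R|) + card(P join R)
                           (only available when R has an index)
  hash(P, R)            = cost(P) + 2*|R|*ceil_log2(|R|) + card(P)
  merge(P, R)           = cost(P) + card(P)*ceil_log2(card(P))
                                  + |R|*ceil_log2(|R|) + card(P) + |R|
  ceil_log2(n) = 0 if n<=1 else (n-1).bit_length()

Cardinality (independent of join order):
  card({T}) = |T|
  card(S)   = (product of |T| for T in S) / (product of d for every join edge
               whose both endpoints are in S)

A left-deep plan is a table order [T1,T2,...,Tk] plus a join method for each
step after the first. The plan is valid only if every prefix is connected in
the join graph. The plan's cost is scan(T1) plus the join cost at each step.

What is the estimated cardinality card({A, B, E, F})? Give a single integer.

Tables in S: A(40), B(500), E(50), F(60)
Edges inside S: A-B(d=10), B-F(d=20), F-E(d=3)
numerator = 40 * 500 * 50 * 60 = 60000000
denominator = 10 * 20 * 3 = 600
card(S) = 60000000 / 600 = 100000

100000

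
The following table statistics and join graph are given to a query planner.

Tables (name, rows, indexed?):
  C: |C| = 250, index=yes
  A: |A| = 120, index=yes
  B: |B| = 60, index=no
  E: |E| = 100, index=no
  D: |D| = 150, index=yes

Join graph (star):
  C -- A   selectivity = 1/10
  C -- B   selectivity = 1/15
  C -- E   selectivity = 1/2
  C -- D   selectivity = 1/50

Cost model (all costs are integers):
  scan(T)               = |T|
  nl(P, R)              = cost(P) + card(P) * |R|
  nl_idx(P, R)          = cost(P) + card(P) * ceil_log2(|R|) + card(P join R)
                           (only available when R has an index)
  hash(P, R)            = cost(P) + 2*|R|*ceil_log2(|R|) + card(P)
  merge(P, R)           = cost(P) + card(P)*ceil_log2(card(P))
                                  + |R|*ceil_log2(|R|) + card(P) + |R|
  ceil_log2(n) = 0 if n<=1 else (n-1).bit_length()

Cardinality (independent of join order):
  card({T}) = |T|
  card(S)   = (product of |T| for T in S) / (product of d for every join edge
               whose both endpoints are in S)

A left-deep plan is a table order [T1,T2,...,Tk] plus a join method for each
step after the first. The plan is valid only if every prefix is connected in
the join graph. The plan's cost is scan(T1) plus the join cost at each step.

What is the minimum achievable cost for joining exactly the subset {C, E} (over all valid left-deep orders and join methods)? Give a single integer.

Selinger DP over subsets of {C,E}:
  {C}: scan cost=250, card=250
  {E}: scan cost=100, card=100
  {CE}: card=12500; try (E,hash)→1900, (C,merge)→3150, (E,merge)→3300, (C,hash)→4200, (C,nl_idx)→13400, (C,nl)→25100 …(+1); best=1900 via (E,hash)

1900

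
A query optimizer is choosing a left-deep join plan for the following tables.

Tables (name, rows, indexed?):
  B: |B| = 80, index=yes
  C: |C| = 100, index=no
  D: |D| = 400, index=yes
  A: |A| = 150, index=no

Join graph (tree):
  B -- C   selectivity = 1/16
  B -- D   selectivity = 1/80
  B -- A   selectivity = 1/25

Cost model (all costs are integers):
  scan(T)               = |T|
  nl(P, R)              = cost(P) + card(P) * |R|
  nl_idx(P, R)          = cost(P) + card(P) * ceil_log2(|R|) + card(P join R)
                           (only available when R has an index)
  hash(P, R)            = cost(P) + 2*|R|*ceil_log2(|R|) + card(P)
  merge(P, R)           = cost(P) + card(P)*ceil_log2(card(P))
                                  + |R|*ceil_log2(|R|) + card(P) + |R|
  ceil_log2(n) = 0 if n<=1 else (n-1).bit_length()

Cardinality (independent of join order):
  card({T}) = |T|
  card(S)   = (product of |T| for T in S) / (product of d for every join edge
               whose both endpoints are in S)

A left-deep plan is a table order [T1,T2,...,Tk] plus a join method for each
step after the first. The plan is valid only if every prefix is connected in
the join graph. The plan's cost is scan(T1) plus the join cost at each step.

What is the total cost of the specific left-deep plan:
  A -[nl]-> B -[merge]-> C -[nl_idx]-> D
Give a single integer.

step 1: scan A: cost=150, card=150
step 2: join B via nl
    card(P join B) = 150*80/(25) = 480
    cost = 150 + 150*80 = 12150
step 3: join C via merge
    card(P join C) = 480*100/(16) = 3000
    cost = 12150 + 480*9 + 100*7 + 480 + 100 = 17750
step 4: join D via nl_idx
    card(P join D) = 3000*400/(80) = 15000
    cost = 17750 + 3000*9 + 15000 = 59750

59750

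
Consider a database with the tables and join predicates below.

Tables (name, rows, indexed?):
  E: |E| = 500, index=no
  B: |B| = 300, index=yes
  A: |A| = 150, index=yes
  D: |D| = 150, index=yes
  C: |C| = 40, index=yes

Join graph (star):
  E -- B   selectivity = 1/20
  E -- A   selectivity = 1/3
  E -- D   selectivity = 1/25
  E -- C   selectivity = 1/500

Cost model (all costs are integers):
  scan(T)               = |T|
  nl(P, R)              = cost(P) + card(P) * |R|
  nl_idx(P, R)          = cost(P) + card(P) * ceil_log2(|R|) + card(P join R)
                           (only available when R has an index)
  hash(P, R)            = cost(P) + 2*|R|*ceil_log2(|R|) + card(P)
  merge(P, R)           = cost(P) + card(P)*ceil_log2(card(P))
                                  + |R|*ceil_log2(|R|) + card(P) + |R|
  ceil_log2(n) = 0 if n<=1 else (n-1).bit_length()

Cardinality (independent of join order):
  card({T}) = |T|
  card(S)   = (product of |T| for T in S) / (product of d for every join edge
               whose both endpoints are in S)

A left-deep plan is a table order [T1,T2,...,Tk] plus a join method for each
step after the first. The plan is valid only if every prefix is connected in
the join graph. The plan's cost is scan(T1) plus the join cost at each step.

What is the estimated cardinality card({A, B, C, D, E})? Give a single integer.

180000

Tables in S: A(150), B(300), C(40), D(150), E(500)
Edges inside S: E-B(d=20), E-A(d=3), E-D(d=25), E-C(d=500)
numerator = 150 * 300 * 40 * 150 * 500 = 135000000000
denominator = 20 * 3 * 25 * 500 = 750000
card(S) = 135000000000 / 750000 = 180000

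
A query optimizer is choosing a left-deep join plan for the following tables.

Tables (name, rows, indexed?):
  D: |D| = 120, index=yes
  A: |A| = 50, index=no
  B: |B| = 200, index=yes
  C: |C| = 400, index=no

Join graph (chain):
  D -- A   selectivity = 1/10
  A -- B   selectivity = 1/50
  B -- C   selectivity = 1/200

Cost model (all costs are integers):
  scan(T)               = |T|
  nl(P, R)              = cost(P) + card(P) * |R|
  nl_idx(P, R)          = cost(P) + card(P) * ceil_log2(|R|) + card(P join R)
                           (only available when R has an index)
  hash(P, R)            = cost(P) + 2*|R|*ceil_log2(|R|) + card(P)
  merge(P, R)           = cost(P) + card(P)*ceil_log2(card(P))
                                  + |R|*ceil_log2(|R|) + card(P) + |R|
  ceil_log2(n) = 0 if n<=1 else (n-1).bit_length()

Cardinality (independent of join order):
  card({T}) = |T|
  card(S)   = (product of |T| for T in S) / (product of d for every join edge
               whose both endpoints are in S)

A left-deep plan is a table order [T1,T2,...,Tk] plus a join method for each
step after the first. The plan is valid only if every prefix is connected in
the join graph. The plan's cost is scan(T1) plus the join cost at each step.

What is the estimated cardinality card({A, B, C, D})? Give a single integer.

Tables in S: A(50), B(200), C(400), D(120)
Edges inside S: D-A(d=10), A-B(d=50), B-C(d=200)
numerator = 50 * 200 * 400 * 120 = 480000000
denominator = 10 * 50 * 200 = 100000
card(S) = 480000000 / 100000 = 4800

4800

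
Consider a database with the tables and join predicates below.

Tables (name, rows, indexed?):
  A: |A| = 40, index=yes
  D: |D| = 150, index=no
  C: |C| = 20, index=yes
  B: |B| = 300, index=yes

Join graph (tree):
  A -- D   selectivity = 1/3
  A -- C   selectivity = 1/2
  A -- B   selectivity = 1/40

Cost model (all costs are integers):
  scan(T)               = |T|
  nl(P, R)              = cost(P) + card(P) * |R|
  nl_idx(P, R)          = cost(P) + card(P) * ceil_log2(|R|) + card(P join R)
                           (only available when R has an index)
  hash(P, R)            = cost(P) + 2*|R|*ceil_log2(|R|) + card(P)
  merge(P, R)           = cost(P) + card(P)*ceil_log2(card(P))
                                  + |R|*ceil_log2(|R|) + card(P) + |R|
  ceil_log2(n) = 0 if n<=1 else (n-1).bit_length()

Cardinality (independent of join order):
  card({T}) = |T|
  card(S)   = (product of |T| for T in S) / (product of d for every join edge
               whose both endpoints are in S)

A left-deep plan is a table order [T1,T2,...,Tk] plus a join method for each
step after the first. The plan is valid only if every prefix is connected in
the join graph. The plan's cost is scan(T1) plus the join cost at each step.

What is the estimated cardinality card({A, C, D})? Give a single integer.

Tables in S: A(40), C(20), D(150)
Edges inside S: A-D(d=3), A-C(d=2)
numerator = 40 * 20 * 150 = 120000
denominator = 3 * 2 = 6
card(S) = 120000 / 6 = 20000

20000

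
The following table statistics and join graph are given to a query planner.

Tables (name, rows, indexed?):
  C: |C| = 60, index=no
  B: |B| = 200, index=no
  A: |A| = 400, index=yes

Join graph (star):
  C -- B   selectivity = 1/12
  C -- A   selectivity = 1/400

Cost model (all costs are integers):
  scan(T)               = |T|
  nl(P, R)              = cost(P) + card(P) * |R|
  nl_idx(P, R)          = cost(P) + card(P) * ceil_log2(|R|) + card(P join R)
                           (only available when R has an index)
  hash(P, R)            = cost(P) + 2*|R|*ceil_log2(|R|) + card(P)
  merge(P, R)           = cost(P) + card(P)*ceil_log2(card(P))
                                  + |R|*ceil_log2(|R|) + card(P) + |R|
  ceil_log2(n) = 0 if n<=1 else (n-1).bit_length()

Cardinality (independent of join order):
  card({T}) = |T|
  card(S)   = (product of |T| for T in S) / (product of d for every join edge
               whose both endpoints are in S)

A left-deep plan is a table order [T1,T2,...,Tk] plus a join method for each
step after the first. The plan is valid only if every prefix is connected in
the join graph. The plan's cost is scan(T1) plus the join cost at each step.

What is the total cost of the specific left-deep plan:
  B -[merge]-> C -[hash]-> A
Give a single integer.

step 1: scan B: cost=200, card=200
step 2: join C via merge
    card(P join C) = 200*60/(12) = 1000
    cost = 200 + 200*8 + 60*6 + 200 + 60 = 2420
step 3: join A via hash
    card(P join A) = 1000*400/(400) = 1000
    cost = 2420 + 2*400*9 + 1000 = 10620

10620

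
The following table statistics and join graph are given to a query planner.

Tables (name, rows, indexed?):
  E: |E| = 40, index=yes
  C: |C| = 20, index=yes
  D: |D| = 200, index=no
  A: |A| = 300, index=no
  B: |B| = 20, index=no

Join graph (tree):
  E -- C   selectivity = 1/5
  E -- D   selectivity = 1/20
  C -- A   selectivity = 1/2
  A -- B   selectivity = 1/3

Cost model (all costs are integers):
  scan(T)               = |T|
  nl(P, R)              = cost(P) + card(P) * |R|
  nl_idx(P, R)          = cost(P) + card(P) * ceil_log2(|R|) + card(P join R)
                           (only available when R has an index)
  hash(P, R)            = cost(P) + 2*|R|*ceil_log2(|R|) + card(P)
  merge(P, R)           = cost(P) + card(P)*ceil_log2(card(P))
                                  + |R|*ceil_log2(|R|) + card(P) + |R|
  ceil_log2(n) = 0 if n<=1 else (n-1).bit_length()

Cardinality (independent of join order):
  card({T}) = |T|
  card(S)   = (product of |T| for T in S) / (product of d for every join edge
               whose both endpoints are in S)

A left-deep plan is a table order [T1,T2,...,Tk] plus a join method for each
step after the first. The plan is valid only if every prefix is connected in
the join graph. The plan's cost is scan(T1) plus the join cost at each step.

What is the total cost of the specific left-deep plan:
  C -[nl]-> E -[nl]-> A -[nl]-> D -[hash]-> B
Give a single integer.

step 1: scan C: cost=20, card=20
step 2: join E via nl
    card(P join E) = 20*40/(5) = 160
    cost = 20 + 20*40 = 820
step 3: join A via nl
    card(P join A) = 160*300/(2) = 24000
    cost = 820 + 160*300 = 48820
step 4: join D via nl
    card(P join D) = 24000*200/(20) = 240000
    cost = 48820 + 24000*200 = 4848820
step 5: join B via hash
    card(P join B) = 240000*20/(3) = 1600000
    cost = 4848820 + 2*20*5 + 240000 = 5089020

5089020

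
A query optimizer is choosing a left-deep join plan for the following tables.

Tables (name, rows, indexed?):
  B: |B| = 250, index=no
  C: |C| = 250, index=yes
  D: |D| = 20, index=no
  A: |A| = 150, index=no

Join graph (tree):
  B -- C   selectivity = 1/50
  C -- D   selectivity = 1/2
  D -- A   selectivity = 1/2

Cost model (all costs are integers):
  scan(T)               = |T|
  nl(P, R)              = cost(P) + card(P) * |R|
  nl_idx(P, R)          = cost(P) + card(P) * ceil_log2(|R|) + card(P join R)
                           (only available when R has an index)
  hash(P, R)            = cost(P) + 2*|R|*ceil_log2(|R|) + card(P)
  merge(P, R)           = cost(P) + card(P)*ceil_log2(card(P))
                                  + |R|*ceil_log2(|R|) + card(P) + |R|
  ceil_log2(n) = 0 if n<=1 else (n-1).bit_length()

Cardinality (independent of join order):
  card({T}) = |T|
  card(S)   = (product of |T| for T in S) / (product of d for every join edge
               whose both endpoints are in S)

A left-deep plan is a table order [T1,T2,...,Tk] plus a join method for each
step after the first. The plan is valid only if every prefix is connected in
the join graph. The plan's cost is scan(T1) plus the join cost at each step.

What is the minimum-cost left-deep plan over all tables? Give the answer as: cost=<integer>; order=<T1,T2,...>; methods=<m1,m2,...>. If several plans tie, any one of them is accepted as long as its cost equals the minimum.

Selinger DP (subsets sized 1..n):
  {B}: scan cost=250, card=250
  {C}: scan cost=250, card=250
  {D}: scan cost=20, card=20
  {A}: scan cost=150, card=150
  {BC}: card=1250; try (C,nl_idx)→3500, (C,hash)→4500, (B,hash)→4500, (C,merge)→4750, (B,merge)→4750, (C,nl)→62750 …(+1); best=3500 via (C,nl_idx)
  {CD}: card=2500; try (D,hash)→700, (C,merge)→2390, (D,merge)→2620, (C,nl_idx)→2680, (C,hash)→4040, (C,nl)→5020 …(+1); best=700 via (D,hash)
  {AD}: card=1500; try (D,hash)→500, (A,merge)→1490, (D,merge)→1620, (A,hash)→2440, (A,nl)→3020, (D,nl)→3150; best=500 via (D,hash)
  {BCD}: card=12500; try (D,hash)→4950, (B,hash)→7200, (D,merge)→18620, (D,nl)→28500, (B,merge)→35450, (B,nl)→625700; best=4950 via (D,hash)
  {ACD}: card=187500; try (A,hash)→5600, (C,hash)→6000, (C,merge)→20750, (A,merge)→34550, (C,nl_idx)→200000, (C,nl)→375500 …(+1); best=5600 via (A,hash)
  {ABCD}: card=937500; try (A,hash)→19850, (A,merge)→193800, (B,hash)→197100, (A,nl)→1879950, (B,merge)→3570350, (B,nl)→46880600; best=19850 via (A,hash)

cost=19850; order=B,C,D,A; methods=nl_idx,hash,hash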